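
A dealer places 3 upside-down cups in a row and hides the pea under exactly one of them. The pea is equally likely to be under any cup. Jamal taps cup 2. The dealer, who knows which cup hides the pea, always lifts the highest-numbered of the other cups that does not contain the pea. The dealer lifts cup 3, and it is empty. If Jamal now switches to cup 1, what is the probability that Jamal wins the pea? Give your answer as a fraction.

1/2

Apply Bayes' rule, conditioning on where the pea actually is.
If it is under either of cups 1 and 2 (prior 1/3 each): cup 3 is the highest-numbered option available, probability 1; weight (1/3)·1 = 1/3 each.
If it is under cup 3 (prior 1/3): the dealer opened cup 3, so this case is ruled out; weight (1/3)·0 = 0.
The weights sum to 2/3.
So P(the pea under cup 1 | the dealer opened cup 3) = (1/3) / (2/3) = 1/2.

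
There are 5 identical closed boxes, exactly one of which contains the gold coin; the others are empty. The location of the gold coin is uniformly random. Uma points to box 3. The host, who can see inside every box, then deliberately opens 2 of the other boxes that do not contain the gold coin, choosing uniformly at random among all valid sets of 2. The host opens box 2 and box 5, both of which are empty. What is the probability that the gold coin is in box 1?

Apply Bayes' rule, conditioning on where the gold coin actually is.
If it is in either of boxes 1 and 4 (prior 1/5 each): the host has 3 equally likely choices, so probability 1/3; weight (1/5)·(1/3) = 1/15 each.
If it is in either of boxes 2 and 5 (prior 1/5 each): that box was opened and seen not to hold the prize — ruled out; weight (1/5)·0 = 0 each.
If it is in box 3 (prior 1/5): the host has 6 equally likely choices, so probability 1/6; weight (1/5)·(1/6) = 1/30.
The weights sum to 1/6.
So P(the gold coin in box 1 | the host opened box 2 and box 5) = (1/15) / (1/6) = 2/5.

2/5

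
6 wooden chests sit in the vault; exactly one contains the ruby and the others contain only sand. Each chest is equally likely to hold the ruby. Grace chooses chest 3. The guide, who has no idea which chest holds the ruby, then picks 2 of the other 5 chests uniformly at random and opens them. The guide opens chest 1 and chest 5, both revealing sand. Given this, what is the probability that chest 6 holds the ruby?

Because the guide chose which chests to open without knowing where the ruby is, the choice is independent of the prize location. Learning that none of the 2 opened chests holds the ruby simply rules out those 2 locations and leaves the remaining 4 chests still equally likely by symmetry.
So P(the ruby in chest 6) = 1/4.

1/4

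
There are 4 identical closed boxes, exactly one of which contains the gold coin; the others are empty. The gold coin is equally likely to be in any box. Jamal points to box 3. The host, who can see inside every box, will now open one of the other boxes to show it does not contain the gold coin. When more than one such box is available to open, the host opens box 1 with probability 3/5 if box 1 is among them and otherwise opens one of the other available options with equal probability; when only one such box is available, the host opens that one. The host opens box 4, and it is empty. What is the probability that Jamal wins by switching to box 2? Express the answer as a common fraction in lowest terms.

4/11

Consider each possible location of the gold coin in turn.
If it is in box 1 (prior 1/4): box 1 holds the prize so is unavailable; the host chooses uniformly among the 2 others, probability 1/2; weight (1/4)·(1/2) = 1/8.
If it is in box 2 (prior 1/4): box 1 is available but not opened, probability 2/5; weight (1/4)·(2/5) = 1/10.
If it is in box 3 (prior 1/4): box 1 is available but not opened; box 4 gets probability (1 − 3/5)/2 = 1/5; weight (1/4)·(1/5) = 1/20.
If it is in box 4 (prior 1/4): the host opened box 4, so this case is ruled out; weight (1/4)·0 = 0.
The weights sum to 11/40.
So P(the gold coin in box 2 | the host opened box 4) = (1/10) / (11/40) = 4/11.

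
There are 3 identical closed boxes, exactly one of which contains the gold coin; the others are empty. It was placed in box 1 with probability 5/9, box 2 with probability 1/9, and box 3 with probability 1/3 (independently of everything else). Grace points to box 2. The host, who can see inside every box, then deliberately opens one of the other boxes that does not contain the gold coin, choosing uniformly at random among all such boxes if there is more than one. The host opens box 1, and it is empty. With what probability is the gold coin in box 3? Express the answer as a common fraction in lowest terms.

6/7

Consider each possible location of the gold coin in turn.
If it is in box 1 (prior 5/9): the host opened box 1, so this case is ruled out; weight (5/9)·0 = 0.
If it is in box 2 (prior 1/9): the host has 2 equally likely choices, so probability 1/2; weight (1/9)·(1/2) = 1/18.
If it is in box 3 (prior 1/3): the host has no choice, probability 1; weight (1/3)·1 = 1/3.
The weights sum to 7/18.
So P(the gold coin in box 3 | the host opened box 1) = (1/3) / (7/18) = 6/7.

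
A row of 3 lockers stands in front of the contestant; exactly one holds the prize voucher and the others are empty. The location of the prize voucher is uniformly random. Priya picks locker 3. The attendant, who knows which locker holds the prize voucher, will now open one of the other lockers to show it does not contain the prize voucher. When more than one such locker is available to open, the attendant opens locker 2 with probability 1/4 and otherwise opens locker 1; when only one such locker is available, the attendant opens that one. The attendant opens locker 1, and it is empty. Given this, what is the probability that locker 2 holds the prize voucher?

4/7

Consider each possible location of the prize voucher in turn.
If it is in locker 1 (prior 1/3): the attendant opened locker 1, so this case is ruled out; weight (1/3)·0 = 0.
If it is in locker 2 (prior 1/3): only locker 1 is available, probability 1; weight (1/3)·1 = 1/3.
If it is in locker 3 (prior 1/3): locker 2 is available but not opened, probability 3/4; weight (1/3)·(3/4) = 1/4.
The weights sum to 7/12.
So P(the prize voucher in locker 2 | the attendant opened locker 1) = (1/3) / (7/12) = 4/7.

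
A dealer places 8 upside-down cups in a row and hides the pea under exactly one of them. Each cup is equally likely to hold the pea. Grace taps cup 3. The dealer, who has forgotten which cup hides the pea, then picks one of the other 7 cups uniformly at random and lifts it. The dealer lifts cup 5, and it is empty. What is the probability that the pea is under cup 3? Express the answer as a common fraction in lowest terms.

Because the dealer chose which cup to lift without knowing where the pea is, the choice is independent of the prize location. Learning that cup 5 does not hold the pea simply rules out that one location and leaves the remaining 7 cups still equally likely by symmetry.
So P(the pea under cup 3) = 1/7.

1/7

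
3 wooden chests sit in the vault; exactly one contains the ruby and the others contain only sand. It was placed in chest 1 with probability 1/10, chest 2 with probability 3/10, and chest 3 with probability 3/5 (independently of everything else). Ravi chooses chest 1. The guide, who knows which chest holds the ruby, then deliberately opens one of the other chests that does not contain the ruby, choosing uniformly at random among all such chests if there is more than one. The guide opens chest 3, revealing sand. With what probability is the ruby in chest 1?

Consider each possible location of the ruby in turn.
If it is in chest 1 (prior 1/10): the guide has 2 equally likely choices, so probability 1/2; weight (1/10)·(1/2) = 1/20.
If it is in chest 2 (prior 3/10): the guide has no choice, probability 1; weight (3/10)·1 = 3/10.
If it is in chest 3 (prior 3/5): the guide opened chest 3, so this case is ruled out; weight (3/5)·0 = 0.
The weights sum to 7/20.
So P(the ruby in chest 1 | the guide opened chest 3) = (1/20) / (7/20) = 1/7.

1/7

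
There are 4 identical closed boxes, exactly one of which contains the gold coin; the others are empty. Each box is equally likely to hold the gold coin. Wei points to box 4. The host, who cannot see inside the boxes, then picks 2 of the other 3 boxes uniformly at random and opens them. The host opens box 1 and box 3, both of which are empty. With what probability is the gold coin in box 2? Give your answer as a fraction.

1/2

Condition on the true location of the gold coin.
If it is in either of boxes 1 and 3 (prior 1/4 each): that box was opened and seen not to hold the prize — ruled out; weight (1/4)·0 = 0 each.
If it is in either of boxes 2 and 4 (prior 1/4 each): the host picks exactly this set with probability 1/3 regardless, and none is the prize; weight (1/4)·(1/3) = 1/12 each.
The weights sum to 1/6.
So P(the gold coin in box 2 | the host opened box 1 and box 3) = (1/12) / (1/6) = 1/2.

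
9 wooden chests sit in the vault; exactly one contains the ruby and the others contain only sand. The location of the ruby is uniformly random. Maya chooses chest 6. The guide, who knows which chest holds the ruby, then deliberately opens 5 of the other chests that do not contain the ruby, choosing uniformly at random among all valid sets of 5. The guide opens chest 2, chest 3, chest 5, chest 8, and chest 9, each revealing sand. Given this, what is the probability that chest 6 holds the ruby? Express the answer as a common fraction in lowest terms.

Consider each possible location of the ruby in turn.
If it is in any of chests 1, 4, and 7 (prior 1/9 each): the guide has 21 equally likely choices, so probability 1/21; weight (1/9)·(1/21) = 1/189 each.
If it is in any of chests 2, 3, 5, 8, and 9 (prior 1/9 each): that chest was opened and seen not to hold the prize — ruled out; weight (1/9)·0 = 0 each.
If it is in chest 6 (prior 1/9): the guide has 56 equally likely choices, so probability 1/56; weight (1/9)·(1/56) = 1/504.
The weights sum to 1/56.
So P(the ruby in chest 6 | the guide opened chest 2, chest 3, chest 5, chest 8, and chest 9) = (1/504) / (1/56) = 1/9.

1/9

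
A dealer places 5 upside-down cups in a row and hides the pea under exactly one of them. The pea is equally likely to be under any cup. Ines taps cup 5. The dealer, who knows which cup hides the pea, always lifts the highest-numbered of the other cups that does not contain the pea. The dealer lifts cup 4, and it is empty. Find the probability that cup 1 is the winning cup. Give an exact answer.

1/4

Consider each possible location of the pea in turn.
If it is under any of cups 1, 2, 3, and 5 (prior 1/5 each): cup 4 is the highest-numbered option available, probability 1; weight (1/5)·1 = 1/5 each.
If it is under cup 4 (prior 1/5): the dealer opened cup 4, so this case is ruled out; weight (1/5)·0 = 0.
The weights sum to 4/5.
So P(the pea under cup 1 | the dealer opened cup 4) = (1/5) / (4/5) = 1/4.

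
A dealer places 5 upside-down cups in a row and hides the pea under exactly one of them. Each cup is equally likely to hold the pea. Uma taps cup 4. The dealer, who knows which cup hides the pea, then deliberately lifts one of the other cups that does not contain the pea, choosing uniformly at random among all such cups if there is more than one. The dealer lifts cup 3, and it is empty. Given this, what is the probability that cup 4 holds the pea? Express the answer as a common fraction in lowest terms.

1/5

Apply Bayes' rule, conditioning on where the pea actually is.
If it is under any of cups 1, 2, and 5 (prior 1/5 each): the dealer has 3 equally likely choices, so probability 1/3; weight (1/5)·(1/3) = 1/15 each.
If it is under cup 3 (prior 1/5): the dealer opened cup 3, so this case is ruled out; weight (1/5)·0 = 0.
If it is under cup 4 (prior 1/5): the dealer has 4 equally likely choices, so probability 1/4; weight (1/5)·(1/4) = 1/20.
The weights sum to 1/4.
So P(the pea under cup 4 | the dealer opened cup 3) = (1/20) / (1/4) = 1/5.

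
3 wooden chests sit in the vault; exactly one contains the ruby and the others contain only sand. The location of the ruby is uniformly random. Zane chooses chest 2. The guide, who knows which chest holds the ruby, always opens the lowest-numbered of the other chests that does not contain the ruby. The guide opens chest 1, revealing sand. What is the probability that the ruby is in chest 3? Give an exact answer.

Apply Bayes' rule, conditioning on where the ruby actually is.
If it is in chest 1 (prior 1/3): the guide opened chest 1, so this case is ruled out; weight (1/3)·0 = 0.
If it is in either of chests 2 and 3 (prior 1/3 each): chest 1 is the lowest-numbered option available, probability 1; weight (1/3)·1 = 1/3 each.
The weights sum to 2/3.
So P(the ruby in chest 3 | the guide opened chest 1) = (1/3) / (2/3) = 1/2.

1/2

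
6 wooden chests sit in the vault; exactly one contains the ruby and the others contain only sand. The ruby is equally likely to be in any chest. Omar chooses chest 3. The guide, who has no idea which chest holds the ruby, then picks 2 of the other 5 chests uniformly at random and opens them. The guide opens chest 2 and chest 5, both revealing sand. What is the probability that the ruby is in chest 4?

1/4

Because the guide chose which chests to open without knowing where the ruby is, the choice is independent of the prize location. Learning that none of the 2 opened chests holds the ruby simply rules out those 2 locations and leaves the remaining 4 chests still equally likely by symmetry.
So P(the ruby in chest 4) = 1/4.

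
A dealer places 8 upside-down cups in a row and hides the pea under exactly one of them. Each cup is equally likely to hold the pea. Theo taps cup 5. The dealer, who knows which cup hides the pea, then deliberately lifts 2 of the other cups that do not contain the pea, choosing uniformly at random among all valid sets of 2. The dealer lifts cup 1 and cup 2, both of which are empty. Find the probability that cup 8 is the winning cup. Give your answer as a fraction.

7/40

Condition on the true location of the pea.
If it is under either of cups 1 and 2 (prior 1/8 each): that cup was opened and seen not to hold the prize — ruled out; weight (1/8)·0 = 0 each.
If it is under any of cups 3, 4, 6, 7, and 8 (prior 1/8 each): the dealer has 15 equally likely choices, so probability 1/15; weight (1/8)·(1/15) = 1/120 each.
If it is under cup 5 (prior 1/8): the dealer has 21 equally likely choices, so probability 1/21; weight (1/8)·(1/21) = 1/168.
The weights sum to 1/21.
So P(the pea under cup 8 | the dealer opened cup 1 and cup 2) = (1/120) / (1/21) = 7/40.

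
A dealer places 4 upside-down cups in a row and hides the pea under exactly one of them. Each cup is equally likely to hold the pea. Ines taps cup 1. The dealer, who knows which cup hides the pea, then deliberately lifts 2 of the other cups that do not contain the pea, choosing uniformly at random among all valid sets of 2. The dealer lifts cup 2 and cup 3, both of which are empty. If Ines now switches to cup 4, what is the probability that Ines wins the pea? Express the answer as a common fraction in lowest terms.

3/4

Consider each possible location of the pea in turn.
If it is under cup 1 (prior 1/4): the dealer has 3 equally likely choices, so probability 1/3; weight (1/4)·(1/3) = 1/12.
If it is under either of cups 2 and 3 (prior 1/4 each): that cup was opened and seen not to hold the prize — ruled out; weight (1/4)·0 = 0 each.
If it is under cup 4 (prior 1/4): the dealer has no choice, probability 1; weight (1/4)·1 = 1/4.
The weights sum to 1/3.
So P(the pea under cup 4 | the dealer opened cup 2 and cup 3) = (1/4) / (1/3) = 3/4.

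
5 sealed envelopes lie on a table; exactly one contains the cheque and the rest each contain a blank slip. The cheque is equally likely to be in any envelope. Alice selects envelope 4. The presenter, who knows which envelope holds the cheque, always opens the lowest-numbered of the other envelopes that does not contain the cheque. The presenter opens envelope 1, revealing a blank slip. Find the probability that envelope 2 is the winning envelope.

Apply Bayes' rule, conditioning on where the cheque actually is.
If it is in envelope 1 (prior 1/5): the presenter opened envelope 1, so this case is ruled out; weight (1/5)·0 = 0.
If it is in any of envelopes 2, 3, 4, and 5 (prior 1/5 each): envelope 1 is the lowest-numbered option available, probability 1; weight (1/5)·1 = 1/5 each.
The weights sum to 4/5.
So P(the cheque in envelope 2 | the presenter opened envelope 1) = (1/5) / (4/5) = 1/4.

1/4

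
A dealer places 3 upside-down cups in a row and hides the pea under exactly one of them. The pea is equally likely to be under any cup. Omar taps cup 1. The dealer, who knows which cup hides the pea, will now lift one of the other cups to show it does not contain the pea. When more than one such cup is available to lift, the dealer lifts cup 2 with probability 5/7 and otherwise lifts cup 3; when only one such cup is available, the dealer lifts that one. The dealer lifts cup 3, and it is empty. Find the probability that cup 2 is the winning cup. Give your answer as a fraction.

7/9

Condition on the true location of the pea.
If it is under cup 1 (prior 1/3): cup 2 is available but not opened, probability 2/7; weight (1/3)·(2/7) = 2/21.
If it is under cup 2 (prior 1/3): only cup 3 is available, probability 1; weight (1/3)·1 = 1/3.
If it is under cup 3 (prior 1/3): the dealer opened cup 3, so this case is ruled out; weight (1/3)·0 = 0.
The weights sum to 3/7.
So P(the pea under cup 2 | the dealer opened cup 3) = (1/3) / (3/7) = 7/9.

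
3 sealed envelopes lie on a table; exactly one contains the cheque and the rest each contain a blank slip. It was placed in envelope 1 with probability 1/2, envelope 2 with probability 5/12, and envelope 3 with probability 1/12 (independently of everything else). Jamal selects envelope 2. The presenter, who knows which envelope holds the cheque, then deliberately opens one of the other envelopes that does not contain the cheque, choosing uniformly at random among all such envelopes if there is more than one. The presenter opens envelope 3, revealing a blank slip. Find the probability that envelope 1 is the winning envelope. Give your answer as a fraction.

12/17

Consider each possible location of the cheque in turn.
If it is in envelope 1 (prior 1/2): the presenter has no choice, probability 1; weight (1/2)·1 = 1/2.
If it is in envelope 2 (prior 5/12): the presenter has 2 equally likely choices, so probability 1/2; weight (5/12)·(1/2) = 5/24.
If it is in envelope 3 (prior 1/12): the presenter opened envelope 3, so this case is ruled out; weight (1/12)·0 = 0.
The weights sum to 17/24.
So P(the cheque in envelope 1 | the presenter opened envelope 3) = (1/2) / (17/24) = 12/17.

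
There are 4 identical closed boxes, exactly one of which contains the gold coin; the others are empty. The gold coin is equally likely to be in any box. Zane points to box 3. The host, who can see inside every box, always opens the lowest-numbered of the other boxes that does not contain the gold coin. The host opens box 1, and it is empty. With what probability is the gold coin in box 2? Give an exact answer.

Consider each possible location of the gold coin in turn.
If it is in box 1 (prior 1/4): the host opened box 1, so this case is ruled out; weight (1/4)·0 = 0.
If it is in any of boxes 2, 3, and 4 (prior 1/4 each): box 1 is the lowest-numbered option available, probability 1; weight (1/4)·1 = 1/4 each.
The weights sum to 3/4.
So P(the gold coin in box 2 | the host opened box 1) = (1/4) / (3/4) = 1/3.

1/3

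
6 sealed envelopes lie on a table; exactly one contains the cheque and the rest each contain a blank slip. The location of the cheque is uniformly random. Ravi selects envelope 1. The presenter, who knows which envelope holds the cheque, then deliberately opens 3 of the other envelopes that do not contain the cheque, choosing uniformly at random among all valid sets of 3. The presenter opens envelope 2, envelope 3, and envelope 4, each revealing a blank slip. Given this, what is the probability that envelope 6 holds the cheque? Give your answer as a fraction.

Consider each possible location of the cheque in turn.
If it is in envelope 1 (prior 1/6): the presenter has 10 equally likely choices, so probability 1/10; weight (1/6)·(1/10) = 1/60.
If it is in any of envelopes 2, 3, and 4 (prior 1/6 each): that envelope was opened and seen not to hold the prize — ruled out; weight (1/6)·0 = 0 each.
If it is in either of envelopes 5 and 6 (prior 1/6 each): the presenter has 4 equally likely choices, so probability 1/4; weight (1/6)·(1/4) = 1/24 each.
The weights sum to 1/10.
So P(the cheque in envelope 6 | the presenter opened envelope 2, envelope 3, and envelope 4) = (1/24) / (1/10) = 5/12.

5/12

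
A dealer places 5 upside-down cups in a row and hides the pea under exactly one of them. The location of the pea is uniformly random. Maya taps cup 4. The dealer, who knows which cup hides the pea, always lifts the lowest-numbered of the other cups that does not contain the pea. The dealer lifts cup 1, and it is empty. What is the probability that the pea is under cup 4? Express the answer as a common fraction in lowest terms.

Apply Bayes' rule, conditioning on where the pea actually is.
If it is under cup 1 (prior 1/5): the dealer opened cup 1, so this case is ruled out; weight (1/5)·0 = 0.
If it is under any of cups 2, 3, 4, and 5 (prior 1/5 each): cup 1 is the lowest-numbered option available, probability 1; weight (1/5)·1 = 1/5 each.
The weights sum to 4/5.
So P(the pea under cup 4 | the dealer opened cup 1) = (1/5) / (4/5) = 1/4.

1/4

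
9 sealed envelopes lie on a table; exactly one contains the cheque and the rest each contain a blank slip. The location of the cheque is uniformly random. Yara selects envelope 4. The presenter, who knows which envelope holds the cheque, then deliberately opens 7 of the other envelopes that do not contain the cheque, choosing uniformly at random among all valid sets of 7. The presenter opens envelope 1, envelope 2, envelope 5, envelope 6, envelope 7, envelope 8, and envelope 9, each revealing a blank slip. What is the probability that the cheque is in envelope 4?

Condition on the true location of the cheque.
If it is in any of envelopes 1, 2, 5, 6, 7, 8, and 9 (prior 1/9 each): that envelope was opened and seen not to hold the prize — ruled out; weight (1/9)·0 = 0 each.
If it is in envelope 3 (prior 1/9): the presenter has no choice, probability 1; weight (1/9)·1 = 1/9.
If it is in envelope 4 (prior 1/9): the presenter has 8 equally likely choices, so probability 1/8; weight (1/9)·(1/8) = 1/72.
The weights sum to 1/8.
So P(the cheque in envelope 4 | the presenter opened envelope 1, envelope 2, envelope 5, envelope 6, envelope 7, envelope 8, and envelope 9) = (1/72) / (1/8) = 1/9.

1/9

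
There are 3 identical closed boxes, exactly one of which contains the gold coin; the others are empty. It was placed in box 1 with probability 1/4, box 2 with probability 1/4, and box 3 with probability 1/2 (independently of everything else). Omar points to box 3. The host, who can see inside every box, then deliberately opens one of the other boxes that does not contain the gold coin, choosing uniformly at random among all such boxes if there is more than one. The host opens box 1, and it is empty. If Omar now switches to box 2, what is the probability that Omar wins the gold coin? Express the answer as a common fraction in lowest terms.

1/2

Condition on the true location of the gold coin.
If it is in box 1 (prior 1/4): the host opened box 1, so this case is ruled out; weight (1/4)·0 = 0.
If it is in box 2 (prior 1/4): the host has no choice, probability 1; weight (1/4)·1 = 1/4.
If it is in box 3 (prior 1/2): the host has 2 equally likely choices, so probability 1/2; weight (1/2)·(1/2) = 1/4.
The weights sum to 1/2.
So P(the gold coin in box 2 | the host opened box 1) = (1/4) / (1/2) = 1/2.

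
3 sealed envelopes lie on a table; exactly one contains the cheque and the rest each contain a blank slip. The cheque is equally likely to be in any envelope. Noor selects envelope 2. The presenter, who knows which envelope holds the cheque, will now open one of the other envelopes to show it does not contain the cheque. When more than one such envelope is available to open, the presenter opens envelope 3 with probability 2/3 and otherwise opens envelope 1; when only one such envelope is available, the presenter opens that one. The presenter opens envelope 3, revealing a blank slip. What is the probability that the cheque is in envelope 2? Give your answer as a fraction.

Condition on the true location of the cheque.
If it is in envelope 1 (prior 1/3): only envelope 3 is available, probability 1; weight (1/3)·1 = 1/3.
If it is in envelope 2 (prior 1/3): envelope 3 is available, opened with probability 2/3; weight (1/3)·(2/3) = 2/9.
If it is in envelope 3 (prior 1/3): the presenter opened envelope 3, so this case is ruled out; weight (1/3)·0 = 0.
The weights sum to 5/9.
So P(the cheque in envelope 2 | the presenter opened envelope 3) = (2/9) / (5/9) = 2/5.

2/5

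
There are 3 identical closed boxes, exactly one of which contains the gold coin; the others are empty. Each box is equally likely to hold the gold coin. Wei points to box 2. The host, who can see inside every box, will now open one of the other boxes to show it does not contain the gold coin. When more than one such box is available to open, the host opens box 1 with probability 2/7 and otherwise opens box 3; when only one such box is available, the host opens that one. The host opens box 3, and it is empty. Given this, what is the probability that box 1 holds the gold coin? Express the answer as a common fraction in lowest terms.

Condition on the true location of the gold coin.
If it is in box 1 (prior 1/3): only box 3 is available, probability 1; weight (1/3)·1 = 1/3.
If it is in box 2 (prior 1/3): box 1 is available but not opened, probability 5/7; weight (1/3)·(5/7) = 5/21.
If it is in box 3 (prior 1/3): the host opened box 3, so this case is ruled out; weight (1/3)·0 = 0.
The weights sum to 4/7.
So P(the gold coin in box 1 | the host opened box 3) = (1/3) / (4/7) = 7/12.

7/12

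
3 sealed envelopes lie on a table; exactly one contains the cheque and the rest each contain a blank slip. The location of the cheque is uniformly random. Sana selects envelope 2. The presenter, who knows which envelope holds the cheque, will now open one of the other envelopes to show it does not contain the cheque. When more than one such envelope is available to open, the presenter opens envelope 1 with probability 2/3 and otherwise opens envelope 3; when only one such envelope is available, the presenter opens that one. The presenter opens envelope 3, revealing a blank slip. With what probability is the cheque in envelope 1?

Consider each possible location of the cheque in turn.
If it is in envelope 1 (prior 1/3): only envelope 3 is available, probability 1; weight (1/3)·1 = 1/3.
If it is in envelope 2 (prior 1/3): envelope 1 is available but not opened, probability 1/3; weight (1/3)·(1/3) = 1/9.
If it is in envelope 3 (prior 1/3): the presenter opened envelope 3, so this case is ruled out; weight (1/3)·0 = 0.
The weights sum to 4/9.
So P(the cheque in envelope 1 | the presenter opened envelope 3) = (1/3) / (4/9) = 3/4.

3/4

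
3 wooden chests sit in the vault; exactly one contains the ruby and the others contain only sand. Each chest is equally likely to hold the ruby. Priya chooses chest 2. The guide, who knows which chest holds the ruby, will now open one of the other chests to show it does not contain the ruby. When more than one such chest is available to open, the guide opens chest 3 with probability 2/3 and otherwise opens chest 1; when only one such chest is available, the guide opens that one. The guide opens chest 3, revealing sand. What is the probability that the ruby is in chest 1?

Consider each possible location of the ruby in turn.
If it is in chest 1 (prior 1/3): only chest 3 is available, probability 1; weight (1/3)·1 = 1/3.
If it is in chest 2 (prior 1/3): chest 3 is available, opened with probability 2/3; weight (1/3)·(2/3) = 2/9.
If it is in chest 3 (prior 1/3): the guide opened chest 3, so this case is ruled out; weight (1/3)·0 = 0.
The weights sum to 5/9.
So P(the ruby in chest 1 | the guide opened chest 3) = (1/3) / (5/9) = 3/5.

3/5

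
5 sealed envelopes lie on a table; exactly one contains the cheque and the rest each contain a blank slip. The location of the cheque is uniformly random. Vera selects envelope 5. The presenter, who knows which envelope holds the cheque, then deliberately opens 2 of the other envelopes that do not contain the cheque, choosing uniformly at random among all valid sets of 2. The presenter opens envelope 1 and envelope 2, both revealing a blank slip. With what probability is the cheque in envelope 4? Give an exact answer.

Consider each possible location of the cheque in turn.
If it is in either of envelopes 1 and 2 (prior 1/5 each): that envelope was opened and seen not to hold the prize — ruled out; weight (1/5)·0 = 0 each.
If it is in either of envelopes 3 and 4 (prior 1/5 each): the presenter has 3 equally likely choices, so probability 1/3; weight (1/5)·(1/3) = 1/15 each.
If it is in envelope 5 (prior 1/5): the presenter has 6 equally likely choices, so probability 1/6; weight (1/5)·(1/6) = 1/30.
The weights sum to 1/6.
So P(the cheque in envelope 4 | the presenter opened envelope 1 and envelope 2) = (1/15) / (1/6) = 2/5.

2/5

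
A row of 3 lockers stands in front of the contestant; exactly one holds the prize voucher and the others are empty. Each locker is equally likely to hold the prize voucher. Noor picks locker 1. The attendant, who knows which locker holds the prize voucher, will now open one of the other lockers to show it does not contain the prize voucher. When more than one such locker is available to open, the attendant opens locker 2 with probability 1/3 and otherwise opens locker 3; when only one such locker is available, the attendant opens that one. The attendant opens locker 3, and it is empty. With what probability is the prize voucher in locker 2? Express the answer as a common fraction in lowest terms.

3/5

Apply Bayes' rule, conditioning on where the prize voucher actually is.
If it is in locker 1 (prior 1/3): locker 2 is available but not opened, probability 2/3; weight (1/3)·(2/3) = 2/9.
If it is in locker 2 (prior 1/3): only locker 3 is available, probability 1; weight (1/3)·1 = 1/3.
If it is in locker 3 (prior 1/3): the attendant opened locker 3, so this case is ruled out; weight (1/3)·0 = 0.
The weights sum to 5/9.
So P(the prize voucher in locker 2 | the attendant opened locker 3) = (1/3) / (5/9) = 3/5.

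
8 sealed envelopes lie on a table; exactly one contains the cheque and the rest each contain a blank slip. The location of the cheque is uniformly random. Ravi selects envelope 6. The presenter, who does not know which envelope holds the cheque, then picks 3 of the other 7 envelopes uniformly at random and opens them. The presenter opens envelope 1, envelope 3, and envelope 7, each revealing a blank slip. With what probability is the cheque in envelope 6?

1/5

Condition on the true location of the cheque.
If it is in any of envelopes 1, 3, and 7 (prior 1/8 each): that envelope was opened and seen not to hold the prize — ruled out; weight (1/8)·0 = 0 each.
If it is in any of envelopes 2, 4, 5, 6, and 8 (prior 1/8 each): the presenter picks exactly this set with probability 1/35 regardless, and none is the prize; weight (1/8)·(1/35) = 1/280 each.
The weights sum to 1/56.
So P(the cheque in envelope 6 | the presenter opened envelope 1, envelope 3, and envelope 7) = (1/280) / (1/56) = 1/5.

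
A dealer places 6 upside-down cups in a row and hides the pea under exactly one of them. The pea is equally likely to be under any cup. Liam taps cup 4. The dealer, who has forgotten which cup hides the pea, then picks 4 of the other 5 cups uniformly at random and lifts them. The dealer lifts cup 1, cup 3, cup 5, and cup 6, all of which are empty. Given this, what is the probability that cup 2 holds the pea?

Condition on the true location of the pea.
If it is under any of cups 1, 3, 5, and 6 (prior 1/6 each): that cup was opened and seen not to hold the prize — ruled out; weight (1/6)·0 = 0 each.
If it is under either of cups 2 and 4 (prior 1/6 each): the dealer picks exactly this set with probability 1/5 regardless, and none is the prize; weight (1/6)·(1/5) = 1/30 each.
The weights sum to 1/15.
So P(the pea under cup 2 | the dealer opened cup 1, cup 3, cup 5, and cup 6) = (1/30) / (1/15) = 1/2.

1/2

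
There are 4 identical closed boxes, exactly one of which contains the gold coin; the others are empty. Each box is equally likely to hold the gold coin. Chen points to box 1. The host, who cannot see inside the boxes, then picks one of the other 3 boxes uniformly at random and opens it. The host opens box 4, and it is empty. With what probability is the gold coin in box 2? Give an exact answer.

1/3

Because the host chose which box to open without knowing where the gold coin is, the choice is independent of the prize location. Learning that box 4 does not hold the gold coin simply rules out that one location and leaves the remaining 3 boxes still equally likely by symmetry.
So P(the gold coin in box 2) = 1/3.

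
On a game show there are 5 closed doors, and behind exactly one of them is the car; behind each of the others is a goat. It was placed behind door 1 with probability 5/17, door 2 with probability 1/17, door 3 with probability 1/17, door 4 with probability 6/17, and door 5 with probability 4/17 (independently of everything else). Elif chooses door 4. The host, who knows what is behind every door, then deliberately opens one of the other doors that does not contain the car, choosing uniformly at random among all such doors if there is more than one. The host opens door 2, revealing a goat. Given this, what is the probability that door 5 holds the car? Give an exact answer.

8/29

Apply Bayes' rule, conditioning on where the car actually is.
If it is behind door 1 (prior 5/17): the host has 3 equally likely choices, so probability 1/3; weight (5/17)·(1/3) = 5/51.
If it is behind door 2 (prior 1/17): the host opened door 2, so this case is ruled out; weight (1/17)·0 = 0.
If it is behind door 3 (prior 1/17): the host has 3 equally likely choices, so probability 1/3; weight (1/17)·(1/3) = 1/51.
If it is behind door 4 (prior 6/17): the host has 4 equally likely choices, so probability 1/4; weight (6/17)·(1/4) = 3/34.
If it is behind door 5 (prior 4/17): the host has 3 equally likely choices, so probability 1/3; weight (4/17)·(1/3) = 4/51.
The weights sum to 29/102.
So P(the car behind door 5 | the host opened door 2) = (4/51) / (29/102) = 8/29.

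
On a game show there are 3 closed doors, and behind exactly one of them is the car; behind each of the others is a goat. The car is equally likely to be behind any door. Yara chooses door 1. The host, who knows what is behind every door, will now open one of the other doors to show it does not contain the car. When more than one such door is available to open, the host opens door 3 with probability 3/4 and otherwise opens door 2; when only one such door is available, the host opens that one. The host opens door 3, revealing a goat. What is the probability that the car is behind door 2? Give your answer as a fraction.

Apply Bayes' rule, conditioning on where the car actually is.
If it is behind door 1 (prior 1/3): door 3 is available, opened with probability 3/4; weight (1/3)·(3/4) = 1/4.
If it is behind door 2 (prior 1/3): only door 3 is available, probability 1; weight (1/3)·1 = 1/3.
If it is behind door 3 (prior 1/3): the host opened door 3, so this case is ruled out; weight (1/3)·0 = 0.
The weights sum to 7/12.
So P(the car behind door 2 | the host opened door 3) = (1/3) / (7/12) = 4/7.

4/7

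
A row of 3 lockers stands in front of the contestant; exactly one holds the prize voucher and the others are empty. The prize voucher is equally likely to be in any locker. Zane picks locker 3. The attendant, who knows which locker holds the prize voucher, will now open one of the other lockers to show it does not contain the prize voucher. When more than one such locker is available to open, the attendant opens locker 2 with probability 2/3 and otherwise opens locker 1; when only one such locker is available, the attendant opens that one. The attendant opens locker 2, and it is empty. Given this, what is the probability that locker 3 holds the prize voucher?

Apply Bayes' rule, conditioning on where the prize voucher actually is.
If it is in locker 1 (prior 1/3): only locker 2 is available, probability 1; weight (1/3)·1 = 1/3.
If it is in locker 2 (prior 1/3): the attendant opened locker 2, so this case is ruled out; weight (1/3)·0 = 0.
If it is in locker 3 (prior 1/3): locker 2 is available, opened with probability 2/3; weight (1/3)·(2/3) = 2/9.
The weights sum to 5/9.
So P(the prize voucher in locker 3 | the attendant opened locker 2) = (2/9) / (5/9) = 2/5.

2/5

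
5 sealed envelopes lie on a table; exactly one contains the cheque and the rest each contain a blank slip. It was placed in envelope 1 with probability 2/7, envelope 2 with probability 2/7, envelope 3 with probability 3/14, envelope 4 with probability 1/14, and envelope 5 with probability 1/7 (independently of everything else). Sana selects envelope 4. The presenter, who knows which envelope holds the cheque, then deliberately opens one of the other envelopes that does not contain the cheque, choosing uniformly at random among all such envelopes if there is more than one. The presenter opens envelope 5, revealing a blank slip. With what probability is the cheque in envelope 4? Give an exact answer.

Apply Bayes' rule, conditioning on where the cheque actually is.
If it is in either of envelopes 1 and 2 (prior 2/7 each): the presenter has 3 equally likely choices, so probability 1/3; weight (2/7)·(1/3) = 2/21 each.
If it is in envelope 3 (prior 3/14): the presenter has 3 equally likely choices, so probability 1/3; weight (3/14)·(1/3) = 1/14.
If it is in envelope 4 (prior 1/14): the presenter has 4 equally likely choices, so probability 1/4; weight (1/14)·(1/4) = 1/56.
If it is in envelope 5 (prior 1/7): the presenter opened envelope 5, so this case is ruled out; weight (1/7)·0 = 0.
The weights sum to 47/168.
So P(the cheque in envelope 4 | the presenter opened envelope 5) = (1/56) / (47/168) = 3/47.

3/47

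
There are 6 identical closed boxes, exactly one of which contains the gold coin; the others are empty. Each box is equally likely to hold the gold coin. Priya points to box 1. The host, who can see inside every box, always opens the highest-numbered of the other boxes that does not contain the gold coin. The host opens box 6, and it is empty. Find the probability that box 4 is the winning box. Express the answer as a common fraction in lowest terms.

1/5

Apply Bayes' rule, conditioning on where the gold coin actually is.
If it is in any of boxes 1, 2, 3, 4, and 5 (prior 1/6 each): box 6 is the highest-numbered option available, probability 1; weight (1/6)·1 = 1/6 each.
If it is in box 6 (prior 1/6): the host opened box 6, so this case is ruled out; weight (1/6)·0 = 0.
The weights sum to 5/6.
So P(the gold coin in box 4 | the host opened box 6) = (1/6) / (5/6) = 1/5.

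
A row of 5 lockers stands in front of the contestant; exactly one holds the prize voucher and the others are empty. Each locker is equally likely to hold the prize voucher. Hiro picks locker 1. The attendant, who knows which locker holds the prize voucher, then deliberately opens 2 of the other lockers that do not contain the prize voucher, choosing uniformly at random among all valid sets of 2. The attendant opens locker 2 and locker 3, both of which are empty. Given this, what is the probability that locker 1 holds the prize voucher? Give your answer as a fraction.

1/5

Consider each possible location of the prize voucher in turn.
If it is in locker 1 (prior 1/5): the attendant has 6 equally likely choices, so probability 1/6; weight (1/5)·(1/6) = 1/30.
If it is in either of lockers 2 and 3 (prior 1/5 each): that locker was opened and seen not to hold the prize — ruled out; weight (1/5)·0 = 0 each.
If it is in either of lockers 4 and 5 (prior 1/5 each): the attendant has 3 equally likely choices, so probability 1/3; weight (1/5)·(1/3) = 1/15 each.
The weights sum to 1/6.
So P(the prize voucher in locker 1 | the attendant opened locker 2 and locker 3) = (1/30) / (1/6) = 1/5.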